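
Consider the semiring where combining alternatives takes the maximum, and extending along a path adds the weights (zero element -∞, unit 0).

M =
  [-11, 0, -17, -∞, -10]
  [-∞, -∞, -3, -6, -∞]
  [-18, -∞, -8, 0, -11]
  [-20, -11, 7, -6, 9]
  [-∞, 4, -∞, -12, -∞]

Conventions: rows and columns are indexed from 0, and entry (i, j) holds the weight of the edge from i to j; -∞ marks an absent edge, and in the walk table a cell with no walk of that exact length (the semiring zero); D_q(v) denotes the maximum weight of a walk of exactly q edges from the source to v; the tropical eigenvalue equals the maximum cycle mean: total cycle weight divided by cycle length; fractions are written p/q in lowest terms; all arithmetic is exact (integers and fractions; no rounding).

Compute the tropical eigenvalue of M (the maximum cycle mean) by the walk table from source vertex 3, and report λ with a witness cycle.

q=0: [-∞, -∞, -∞, 0, -∞]
q=1: [-20, -11, 7, -6, 9]
q=2: [-11, 13, 1, 7, 3]
q=3: [-13, 7, 14, 7, 16]
q=4: [-4, 20, 14, 14, 16]
q=5: [-4, 20, 21, 14, 23]
Optimal cycle mean attained by: cycle 2->3->2, total 0 + 7, length 2.
Answer: λ = 7/2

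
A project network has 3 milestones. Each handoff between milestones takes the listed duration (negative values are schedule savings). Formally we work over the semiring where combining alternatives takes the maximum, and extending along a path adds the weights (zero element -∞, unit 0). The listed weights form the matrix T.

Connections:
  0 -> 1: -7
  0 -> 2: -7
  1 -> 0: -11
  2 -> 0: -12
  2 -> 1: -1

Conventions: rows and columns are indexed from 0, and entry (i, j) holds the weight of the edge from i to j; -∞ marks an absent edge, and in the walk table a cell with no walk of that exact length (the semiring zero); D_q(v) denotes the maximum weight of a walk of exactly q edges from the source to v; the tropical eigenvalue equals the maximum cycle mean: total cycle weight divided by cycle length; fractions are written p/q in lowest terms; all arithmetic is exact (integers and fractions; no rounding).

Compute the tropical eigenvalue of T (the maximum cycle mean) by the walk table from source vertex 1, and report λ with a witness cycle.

q=0: [-∞, 0, -∞]
q=1: [-11, -∞, -∞]
q=2: [-∞, -18, -18]
q=3: [-29, -19, -∞]
Optimal cycle mean attained by: cycle 0->2->1->0, total (-7) + (-1) + (-11), length 3.
Answer: λ = -19/3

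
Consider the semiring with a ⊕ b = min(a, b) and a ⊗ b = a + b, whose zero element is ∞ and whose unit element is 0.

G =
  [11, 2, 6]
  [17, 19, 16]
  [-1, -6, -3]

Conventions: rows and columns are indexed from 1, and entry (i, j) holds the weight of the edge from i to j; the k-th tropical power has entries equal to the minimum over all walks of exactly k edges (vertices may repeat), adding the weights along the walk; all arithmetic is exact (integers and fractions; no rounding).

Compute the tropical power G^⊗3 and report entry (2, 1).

G^⊗2:
  [5, 0, 3]
  [15, 10, 13]
  [-4, -9, -6]
G^⊗3:
  [2, -3, 0]
  [12, 7, 10]
  [-7, -12, -9]
Key observation: the optimum is the walk 2->3->3->1, with weight 16 + (-3) + (-1) = 12.
Optimal value attained by: walk 2->3->3->1.
Answer: (G^⊗3)[2][1] = 12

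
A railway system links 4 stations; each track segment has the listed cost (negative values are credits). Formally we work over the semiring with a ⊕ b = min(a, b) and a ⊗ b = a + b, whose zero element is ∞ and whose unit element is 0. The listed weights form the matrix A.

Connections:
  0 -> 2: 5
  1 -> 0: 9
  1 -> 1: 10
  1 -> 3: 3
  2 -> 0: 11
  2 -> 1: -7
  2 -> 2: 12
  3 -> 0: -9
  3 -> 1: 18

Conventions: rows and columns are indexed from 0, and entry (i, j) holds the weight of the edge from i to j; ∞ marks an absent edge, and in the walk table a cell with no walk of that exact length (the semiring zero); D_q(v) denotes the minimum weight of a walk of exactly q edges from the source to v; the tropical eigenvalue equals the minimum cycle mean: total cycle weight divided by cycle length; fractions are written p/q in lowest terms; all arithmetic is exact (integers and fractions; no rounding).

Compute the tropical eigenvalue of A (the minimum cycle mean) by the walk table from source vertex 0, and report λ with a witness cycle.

q=0: [0, ∞, ∞, ∞]
q=1: [∞, ∞, 5, ∞]
q=2: [16, -2, 17, ∞]
q=3: [7, 8, 21, 1]
q=4: [-8, 14, 12, 11]
Optimal cycle mean attained by: cycle 0->2->1->3->0, total 5 + (-7) + 3 + (-9), length 4.
Answer: λ = -2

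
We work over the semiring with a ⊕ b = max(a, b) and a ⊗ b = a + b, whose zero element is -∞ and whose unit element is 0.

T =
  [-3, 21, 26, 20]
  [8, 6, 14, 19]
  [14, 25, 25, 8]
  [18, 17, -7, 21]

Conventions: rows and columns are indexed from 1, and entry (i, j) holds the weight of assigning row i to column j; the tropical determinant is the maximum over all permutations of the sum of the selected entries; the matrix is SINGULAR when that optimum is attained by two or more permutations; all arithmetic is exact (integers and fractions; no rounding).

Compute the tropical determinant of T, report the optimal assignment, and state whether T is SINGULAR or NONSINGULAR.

σ = (1, 2, 3, 4): (-3) + 6 + 25 + 21 = 49
σ = (1, 2, 4, 3): (-3) + 6 + 8 + (-7) = 4
σ = (1, 3, 2, 4): (-3) + 14 + 25 + 21 = 57
σ = (1, 3, 4, 2): (-3) + 14 + 8 + 17 = 36
σ = (1, 4, 2, 3): (-3) + 19 + 25 + (-7) = 34
σ = (1, 4, 3, 2): (-3) + 19 + 25 + 17 = 58
σ = (2, 1, 3, 4): 21 + 8 + 25 + 21 = 75
σ = (2, 1, 4, 3): 21 + 8 + 8 + (-7) = 30
σ = (2, 3, 1, 4): 21 + 14 + 14 + 21 = 70
σ = (2, 3, 4, 1): 21 + 14 + 8 + 18 = 61
σ = (2, 4, 1, 3): 21 + 19 + 14 + (-7) = 47
σ = (2, 4, 3, 1): 21 + 19 + 25 + 18 = 83
σ = (3, 1, 2, 4): 26 + 8 + 25 + 21 = 80
σ = (3, 1, 4, 2): 26 + 8 + 8 + 17 = 59
σ = (3, 2, 1, 4): 26 + 6 + 14 + 21 = 67
σ = (3, 2, 4, 1): 26 + 6 + 8 + 18 = 58
σ = (3, 4, 1, 2): 26 + 19 + 14 + 17 = 76
σ = (3, 4, 2, 1): 26 + 19 + 25 + 18 = 88
σ = (4, 1, 2, 3): 20 + 8 + 25 + (-7) = 46
σ = (4, 1, 3, 2): 20 + 8 + 25 + 17 = 70
σ = (4, 2, 1, 3): 20 + 6 + 14 + (-7) = 33
σ = (4, 2, 3, 1): 20 + 6 + 25 + 18 = 69
σ = (4, 3, 1, 2): 20 + 14 + 14 + 17 = 65
σ = (4, 3, 2, 1): 20 + 14 + 25 + 18 = 77
Optimal value attained by: σ = (3, 4, 2, 1).
Answer: det⊕(T) = 88; verdict: NONSINGULAR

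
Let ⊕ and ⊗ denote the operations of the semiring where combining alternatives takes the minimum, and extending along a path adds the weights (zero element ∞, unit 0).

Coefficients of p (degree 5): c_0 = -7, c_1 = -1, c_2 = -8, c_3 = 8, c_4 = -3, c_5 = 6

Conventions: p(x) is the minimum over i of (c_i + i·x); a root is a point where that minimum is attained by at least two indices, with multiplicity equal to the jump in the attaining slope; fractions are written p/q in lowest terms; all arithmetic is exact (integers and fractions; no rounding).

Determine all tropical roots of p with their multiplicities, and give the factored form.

hull edge (i=0, c=-7) to (i=2, c=-8): slope -1/2, span 2
hull edge (i=2, c=-8) to (i=4, c=-3): slope 5/2, span 2
hull edge (i=4, c=-3) to (i=5, c=6): slope 9, span 1
Factored form: p(x) = 6 ⊗ (x ⊕ (-9)) ⊗ (x ⊕ (-5/2)) ⊗ (x ⊕ (-5/2)) ⊗ (x ⊕ 1/2) ⊗ (x ⊕ 1/2)
Answer: roots = -9 (mult 1), -5/2 (mult 2), 1/2 (mult 2)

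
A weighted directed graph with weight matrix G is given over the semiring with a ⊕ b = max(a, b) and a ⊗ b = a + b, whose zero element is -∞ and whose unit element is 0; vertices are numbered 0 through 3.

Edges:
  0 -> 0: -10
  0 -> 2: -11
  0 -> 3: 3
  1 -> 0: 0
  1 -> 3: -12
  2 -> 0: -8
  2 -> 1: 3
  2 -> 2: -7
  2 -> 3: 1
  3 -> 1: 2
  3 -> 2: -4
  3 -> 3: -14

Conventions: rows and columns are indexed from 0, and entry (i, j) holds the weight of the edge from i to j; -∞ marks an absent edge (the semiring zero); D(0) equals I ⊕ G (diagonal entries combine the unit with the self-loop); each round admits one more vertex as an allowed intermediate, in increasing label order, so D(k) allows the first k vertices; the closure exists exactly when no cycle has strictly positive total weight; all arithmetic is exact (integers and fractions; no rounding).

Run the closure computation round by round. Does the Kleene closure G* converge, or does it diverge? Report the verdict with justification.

D(0):
  [0, -∞, -11, 3]
  [0, 0, -∞, -12]
  [-8, 3, 0, 1]
  [-∞, 2, -4, 0]
D(1):
  [0, -∞, -11, 3]
  [0, 0, -11, 3]
  [-8, 3, 0, 1]
  [-∞, 2, -4, 0]
Detection: at round 2, diagonal entry (3, 3) turns strictly positive.
Key observation: the cycle 3->1->0->3 has total weight 2 + 0 + 3, which is strictly positive.
Answer: DIVERGES — positive cycle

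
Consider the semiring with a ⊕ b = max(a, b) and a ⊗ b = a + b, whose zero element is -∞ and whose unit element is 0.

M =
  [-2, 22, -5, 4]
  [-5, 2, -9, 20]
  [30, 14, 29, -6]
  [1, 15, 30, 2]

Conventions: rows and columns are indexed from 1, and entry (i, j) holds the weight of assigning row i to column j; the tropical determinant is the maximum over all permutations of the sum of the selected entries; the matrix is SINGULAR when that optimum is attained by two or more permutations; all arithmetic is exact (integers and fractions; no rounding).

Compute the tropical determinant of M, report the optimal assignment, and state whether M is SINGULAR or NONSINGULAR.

σ = (1, 2, 3, 4): (-2) + 2 + 29 + 2 = 31
σ = (1, 2, 4, 3): (-2) + 2 + (-6) + 30 = 24
σ = (1, 3, 2, 4): (-2) + (-9) + 14 + 2 = 5
σ = (1, 3, 4, 2): (-2) + (-9) + (-6) + 15 = -2
σ = (1, 4, 2, 3): (-2) + 20 + 14 + 30 = 62
σ = (1, 4, 3, 2): (-2) + 20 + 29 + 15 = 62
σ = (2, 1, 3, 4): 22 + (-5) + 29 + 2 = 48
σ = (2, 1, 4, 3): 22 + (-5) + (-6) + 30 = 41
σ = (2, 3, 1, 4): 22 + (-9) + 30 + 2 = 45
σ = (2, 3, 4, 1): 22 + (-9) + (-6) + 1 = 8
σ = (2, 4, 1, 3): 22 + 20 + 30 + 30 = 102
σ = (2, 4, 3, 1): 22 + 20 + 29 + 1 = 72
σ = (3, 1, 2, 4): (-5) + (-5) + 14 + 2 = 6
σ = (3, 1, 4, 2): (-5) + (-5) + (-6) + 15 = -1
σ = (3, 2, 1, 4): (-5) + 2 + 30 + 2 = 29
σ = (3, 2, 4, 1): (-5) + 2 + (-6) + 1 = -8
σ = (3, 4, 1, 2): (-5) + 20 + 30 + 15 = 60
σ = (3, 4, 2, 1): (-5) + 20 + 14 + 1 = 30
σ = (4, 1, 2, 3): 4 + (-5) + 14 + 30 = 43
σ = (4, 1, 3, 2): 4 + (-5) + 29 + 15 = 43
σ = (4, 2, 1, 3): 4 + 2 + 30 + 30 = 66
σ = (4, 2, 3, 1): 4 + 2 + 29 + 1 = 36
σ = (4, 3, 1, 2): 4 + (-9) + 30 + 15 = 40
σ = (4, 3, 2, 1): 4 + (-9) + 14 + 1 = 10
Optimal value attained by: σ = (2, 4, 1, 3).
Answer: det⊕(M) = 102; verdict: NONSINGULAR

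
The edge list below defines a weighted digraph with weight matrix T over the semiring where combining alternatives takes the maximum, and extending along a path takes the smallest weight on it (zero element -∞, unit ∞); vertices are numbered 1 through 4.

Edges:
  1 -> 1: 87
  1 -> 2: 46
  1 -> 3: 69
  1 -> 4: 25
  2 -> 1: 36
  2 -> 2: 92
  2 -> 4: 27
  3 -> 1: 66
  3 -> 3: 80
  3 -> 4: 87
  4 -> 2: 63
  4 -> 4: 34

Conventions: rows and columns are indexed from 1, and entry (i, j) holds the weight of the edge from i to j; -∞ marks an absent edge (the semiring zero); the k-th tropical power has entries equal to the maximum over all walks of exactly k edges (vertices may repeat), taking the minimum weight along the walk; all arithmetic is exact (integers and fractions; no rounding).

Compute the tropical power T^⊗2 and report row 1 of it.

T^⊗2:
  [87, 46, 69, 69]
  [36, 92, 36, 27]
  [66, 63, 80, 80]
  [36, 63, -∞, 34]
Answer: row 1 of T^⊗2 = [87, 46, 69, 69]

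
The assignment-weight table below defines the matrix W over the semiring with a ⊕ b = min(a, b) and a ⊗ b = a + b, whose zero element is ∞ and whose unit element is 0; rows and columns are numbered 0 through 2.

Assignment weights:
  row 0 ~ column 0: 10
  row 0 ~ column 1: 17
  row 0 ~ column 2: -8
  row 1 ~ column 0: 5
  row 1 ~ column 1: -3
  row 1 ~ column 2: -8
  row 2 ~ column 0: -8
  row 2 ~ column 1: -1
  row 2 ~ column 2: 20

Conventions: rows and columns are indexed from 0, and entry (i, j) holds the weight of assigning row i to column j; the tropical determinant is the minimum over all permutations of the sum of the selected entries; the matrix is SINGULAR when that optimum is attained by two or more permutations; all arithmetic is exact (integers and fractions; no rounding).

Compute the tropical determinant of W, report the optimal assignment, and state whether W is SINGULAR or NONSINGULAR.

σ = (0, 1, 2): 10 + (-3) + 20 = 27
σ = (0, 2, 1): 10 + (-8) + (-1) = 1
σ = (1, 0, 2): 17 + 5 + 20 = 42
σ = (1, 2, 0): 17 + (-8) + (-8) = 1
σ = (2, 0, 1): (-8) + 5 + (-1) = -4
σ = (2, 1, 0): (-8) + (-3) + (-8) = -19
Optimal value attained by: σ = (2, 1, 0).
Answer: det⊕(W) = -19; verdict: NONSINGULAR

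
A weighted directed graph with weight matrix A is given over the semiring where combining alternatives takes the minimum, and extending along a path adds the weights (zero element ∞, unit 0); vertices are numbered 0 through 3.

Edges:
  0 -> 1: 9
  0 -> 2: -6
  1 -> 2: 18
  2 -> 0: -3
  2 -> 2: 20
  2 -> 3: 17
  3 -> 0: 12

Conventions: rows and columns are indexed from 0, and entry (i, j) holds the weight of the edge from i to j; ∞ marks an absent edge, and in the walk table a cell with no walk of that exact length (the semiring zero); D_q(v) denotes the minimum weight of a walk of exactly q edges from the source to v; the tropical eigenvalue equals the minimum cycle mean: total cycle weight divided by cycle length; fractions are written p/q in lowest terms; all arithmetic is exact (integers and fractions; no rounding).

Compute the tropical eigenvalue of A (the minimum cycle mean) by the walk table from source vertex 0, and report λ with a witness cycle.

q=0: [0, ∞, ∞, ∞]
q=1: [∞, 9, -6, ∞]
q=2: [-9, ∞, 14, 11]
q=3: [11, 0, -15, 31]
q=4: [-18, 20, 5, 2]
Optimal cycle mean attained by: cycle 0->2->0, total (-6) + (-3), length 2.
Answer: λ = -9/2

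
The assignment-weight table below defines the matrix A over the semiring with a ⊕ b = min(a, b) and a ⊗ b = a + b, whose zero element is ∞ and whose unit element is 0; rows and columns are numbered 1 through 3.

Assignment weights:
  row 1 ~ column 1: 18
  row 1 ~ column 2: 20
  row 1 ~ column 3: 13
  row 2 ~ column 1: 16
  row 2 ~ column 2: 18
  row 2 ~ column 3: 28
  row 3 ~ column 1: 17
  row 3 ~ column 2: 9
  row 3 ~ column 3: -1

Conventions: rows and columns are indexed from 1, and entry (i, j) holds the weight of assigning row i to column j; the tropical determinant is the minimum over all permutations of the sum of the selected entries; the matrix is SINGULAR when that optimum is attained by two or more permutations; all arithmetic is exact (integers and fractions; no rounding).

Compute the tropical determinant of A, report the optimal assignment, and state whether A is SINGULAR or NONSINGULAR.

σ = (1, 2, 3): 18 + 18 + (-1) = 35
σ = (1, 3, 2): 18 + 28 + 9 = 55
σ = (2, 1, 3): 20 + 16 + (-1) = 35
σ = (2, 3, 1): 20 + 28 + 17 = 65
σ = (3, 1, 2): 13 + 16 + 9 = 38
σ = (3, 2, 1): 13 + 18 + 17 = 48
Optimal value attained by: σ = (1, 2, 3).
Answer: det⊕(A) = 35; verdict: SINGULAR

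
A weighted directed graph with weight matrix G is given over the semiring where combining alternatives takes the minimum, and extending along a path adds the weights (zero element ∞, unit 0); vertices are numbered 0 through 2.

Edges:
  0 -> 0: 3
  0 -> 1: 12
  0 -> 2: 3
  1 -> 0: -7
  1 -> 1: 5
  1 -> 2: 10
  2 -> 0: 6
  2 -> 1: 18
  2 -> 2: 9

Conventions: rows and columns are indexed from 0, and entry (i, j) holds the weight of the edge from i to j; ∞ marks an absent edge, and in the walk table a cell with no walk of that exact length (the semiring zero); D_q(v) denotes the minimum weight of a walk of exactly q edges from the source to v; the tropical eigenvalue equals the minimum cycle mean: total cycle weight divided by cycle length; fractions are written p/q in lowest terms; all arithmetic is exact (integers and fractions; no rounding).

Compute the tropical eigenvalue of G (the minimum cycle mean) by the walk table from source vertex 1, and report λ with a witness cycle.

q=0: [∞, 0, ∞]
q=1: [-7, 5, 10]
q=2: [-4, 5, -4]
q=3: [-2, 8, -1]
Optimal cycle mean attained by: cycle 0->1->0, total 12 + (-7), length 2.
Answer: λ = 5/2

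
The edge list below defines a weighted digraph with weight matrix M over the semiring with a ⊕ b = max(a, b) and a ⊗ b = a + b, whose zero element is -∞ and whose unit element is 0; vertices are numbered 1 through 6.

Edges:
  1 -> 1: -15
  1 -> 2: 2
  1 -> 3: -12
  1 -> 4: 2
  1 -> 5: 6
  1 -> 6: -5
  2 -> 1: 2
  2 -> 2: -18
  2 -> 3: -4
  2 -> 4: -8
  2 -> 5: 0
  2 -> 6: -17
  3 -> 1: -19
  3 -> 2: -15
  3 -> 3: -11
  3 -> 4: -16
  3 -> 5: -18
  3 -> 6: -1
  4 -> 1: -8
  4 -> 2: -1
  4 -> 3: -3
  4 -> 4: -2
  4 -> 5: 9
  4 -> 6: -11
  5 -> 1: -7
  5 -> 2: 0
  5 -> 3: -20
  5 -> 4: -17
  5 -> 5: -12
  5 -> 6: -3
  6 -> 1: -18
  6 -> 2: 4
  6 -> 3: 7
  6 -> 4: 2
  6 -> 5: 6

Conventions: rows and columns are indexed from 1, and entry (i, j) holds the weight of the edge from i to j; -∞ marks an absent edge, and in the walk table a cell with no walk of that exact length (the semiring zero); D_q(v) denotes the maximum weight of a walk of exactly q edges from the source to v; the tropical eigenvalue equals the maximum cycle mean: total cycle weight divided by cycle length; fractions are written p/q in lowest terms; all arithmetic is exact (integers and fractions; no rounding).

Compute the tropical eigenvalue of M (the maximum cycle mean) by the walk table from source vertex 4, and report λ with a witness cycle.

q=0: [-∞, -∞, -∞, 0, -∞, -∞]
q=1: [-8, -1, -3, -2, 9, -11]
q=2: [2, 9, -4, -4, 7, 6]
q=3: [11, 10, 13, 8, 12, 4]
q=4: [12, 13, 11, 13, 17, 12]
q=5: [15, 17, 19, 14, 22, 14]
q=6: [19, 22, 21, 17, 23, 19]
Optimal cycle mean attained by: cycle 1->4->5->2->1, total 2 + 9 + 0 + 2, length 4.
Answer: λ = 13/4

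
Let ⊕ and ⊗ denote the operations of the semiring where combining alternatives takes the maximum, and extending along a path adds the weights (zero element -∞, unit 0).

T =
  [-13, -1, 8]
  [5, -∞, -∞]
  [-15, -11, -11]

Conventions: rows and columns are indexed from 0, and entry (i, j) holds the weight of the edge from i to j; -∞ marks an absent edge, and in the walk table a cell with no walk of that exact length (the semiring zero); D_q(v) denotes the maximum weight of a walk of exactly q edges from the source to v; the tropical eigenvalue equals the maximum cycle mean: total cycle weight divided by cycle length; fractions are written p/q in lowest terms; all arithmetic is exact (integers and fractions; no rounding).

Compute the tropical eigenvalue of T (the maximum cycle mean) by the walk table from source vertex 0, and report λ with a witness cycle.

q=0: [0, -∞, -∞]
q=1: [-13, -1, 8]
q=2: [4, -3, -3]
q=3: [2, 3, 12]
Optimal cycle mean attained by: cycle 0->1->0, total (-1) + 5, length 2.
Answer: λ = 2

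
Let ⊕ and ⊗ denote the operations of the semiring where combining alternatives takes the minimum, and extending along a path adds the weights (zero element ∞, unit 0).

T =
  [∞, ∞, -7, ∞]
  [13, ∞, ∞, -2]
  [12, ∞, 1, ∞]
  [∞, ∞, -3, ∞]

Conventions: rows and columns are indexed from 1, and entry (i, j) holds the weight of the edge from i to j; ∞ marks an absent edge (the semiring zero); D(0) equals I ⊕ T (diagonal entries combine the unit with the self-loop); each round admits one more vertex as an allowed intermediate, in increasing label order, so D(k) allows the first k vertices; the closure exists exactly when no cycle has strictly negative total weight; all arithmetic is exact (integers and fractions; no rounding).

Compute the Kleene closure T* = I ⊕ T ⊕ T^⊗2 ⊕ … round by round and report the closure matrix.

D(0):
  [0, ∞, -7, ∞]
  [13, 0, ∞, -2]
  [12, ∞, 0, ∞]
  [∞, ∞, -3, 0]
D(1):
  [0, ∞, -7, ∞]
  [13, 0, 6, -2]
  [12, ∞, 0, ∞]
  [∞, ∞, -3, 0]
D(2):
  [0, ∞, -7, ∞]
  [13, 0, 6, -2]
  [12, ∞, 0, ∞]
  [∞, ∞, -3, 0]
D(3):
  [0, ∞, -7, ∞]
  [13, 0, 6, -2]
  [12, ∞, 0, ∞]
  [9, ∞, -3, 0]
D(4):
  [0, ∞, -7, ∞]
  [7, 0, -5, -2]
  [12, ∞, 0, ∞]
  [9, ∞, -3, 0]
Answer: T* = [[0, ∞, -7, ∞], [7, 0, -5, -2], [12, ∞, 0, ∞], [9, ∞, -3, 0]]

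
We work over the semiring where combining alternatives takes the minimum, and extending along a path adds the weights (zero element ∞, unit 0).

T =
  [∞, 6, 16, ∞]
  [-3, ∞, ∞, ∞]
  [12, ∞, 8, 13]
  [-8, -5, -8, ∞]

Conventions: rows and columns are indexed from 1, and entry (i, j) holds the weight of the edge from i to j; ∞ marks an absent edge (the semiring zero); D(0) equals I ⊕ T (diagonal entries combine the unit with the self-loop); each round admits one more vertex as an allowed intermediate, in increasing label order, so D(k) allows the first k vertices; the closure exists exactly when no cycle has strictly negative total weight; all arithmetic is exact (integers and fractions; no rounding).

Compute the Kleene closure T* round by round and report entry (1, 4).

D(0):
  [0, 6, 16, ∞]
  [-3, 0, ∞, ∞]
  [12, ∞, 0, 13]
  [-8, -5, -8, 0]
D(1):
  [0, 6, 16, ∞]
  [-3, 0, 13, ∞]
  [12, 18, 0, 13]
  [-8, -5, -8, 0]
D(2):
  [0, 6, 16, ∞]
  [-3, 0, 13, ∞]
  [12, 18, 0, 13]
  [-8, -5, -8, 0]
D(3):
  [0, 6, 16, 29]
  [-3, 0, 13, 26]
  [12, 18, 0, 13]
  [-8, -5, -8, 0]
D(4):
  [0, 6, 16, 29]
  [-3, 0, 13, 26]
  [5, 8, 0, 13]
  [-8, -5, -8, 0]
Answer: T*[1][4] = 29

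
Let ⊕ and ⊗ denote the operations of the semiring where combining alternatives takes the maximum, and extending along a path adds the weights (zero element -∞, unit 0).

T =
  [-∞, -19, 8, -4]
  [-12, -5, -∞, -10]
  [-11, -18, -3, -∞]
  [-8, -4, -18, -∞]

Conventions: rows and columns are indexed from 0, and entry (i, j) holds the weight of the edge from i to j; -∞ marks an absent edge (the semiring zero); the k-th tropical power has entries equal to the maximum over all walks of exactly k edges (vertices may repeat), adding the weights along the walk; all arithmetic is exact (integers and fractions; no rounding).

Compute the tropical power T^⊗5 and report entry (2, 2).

T^⊗2:
  [-3, -8, 5, -29]
  [-17, -10, -4, -15]
  [-14, -21, -3, -15]
  [-16, -9, 0, -12]
T^⊗3:
  [-6, -13, 5, -7]
  [-15, -15, -7, -20]
  [-14, -19, -6, -18]
  [-11, -14, -3, -19]
T^⊗4:
  [-6, -11, 2, -10]
  [-18, -20, -7, -19]
  [-17, -22, -6, -18]
  [-14, -19, -3, -15]
T^⊗5:
  [-9, -14, 2, -10]
  [-18, -23, -10, -22]
  [-17, -22, -9, -21]
  [-14, -19, -6, -18]
Key observation: the optimum is the walk 2->0->2->0->2->2, with weight (-11) + 8 + (-11) + 8 + (-3) = -9.
Optimal value attained by: walk 2->0->2->0->2->2.
Answer: (T^⊗5)[2][2] = -9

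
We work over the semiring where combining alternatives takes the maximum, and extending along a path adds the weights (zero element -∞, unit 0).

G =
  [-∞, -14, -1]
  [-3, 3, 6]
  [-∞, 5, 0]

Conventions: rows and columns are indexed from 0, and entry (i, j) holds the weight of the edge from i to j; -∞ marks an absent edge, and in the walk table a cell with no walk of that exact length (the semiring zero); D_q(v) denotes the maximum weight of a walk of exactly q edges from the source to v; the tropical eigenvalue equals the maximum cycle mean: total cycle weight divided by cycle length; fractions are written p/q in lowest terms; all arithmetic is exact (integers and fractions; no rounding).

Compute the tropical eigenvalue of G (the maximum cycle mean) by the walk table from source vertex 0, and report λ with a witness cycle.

q=0: [0, -∞, -∞]
q=1: [-∞, -14, -1]
q=2: [-17, 4, -1]
q=3: [1, 7, 10]
Optimal cycle mean attained by: cycle 1->2->1, total 6 + 5, length 2.
Answer: λ = 11/2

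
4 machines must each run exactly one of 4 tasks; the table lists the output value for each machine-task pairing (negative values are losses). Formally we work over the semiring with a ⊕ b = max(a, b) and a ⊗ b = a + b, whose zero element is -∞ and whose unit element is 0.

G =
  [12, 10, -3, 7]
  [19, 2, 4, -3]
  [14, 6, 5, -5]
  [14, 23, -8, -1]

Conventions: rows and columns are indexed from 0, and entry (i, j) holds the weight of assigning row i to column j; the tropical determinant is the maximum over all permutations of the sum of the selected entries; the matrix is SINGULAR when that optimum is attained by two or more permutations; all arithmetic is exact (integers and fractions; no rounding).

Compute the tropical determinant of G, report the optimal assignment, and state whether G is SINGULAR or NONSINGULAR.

σ = (0, 1, 2, 3): 12 + 2 + 5 + (-1) = 18
σ = (0, 1, 3, 2): 12 + 2 + (-5) + (-8) = 1
σ = (0, 2, 1, 3): 12 + 4 + 6 + (-1) = 21
σ = (0, 2, 3, 1): 12 + 4 + (-5) + 23 = 34
σ = (0, 3, 1, 2): 12 + (-3) + 6 + (-8) = 7
σ = (0, 3, 2, 1): 12 + (-3) + 5 + 23 = 37
σ = (1, 0, 2, 3): 10 + 19 + 5 + (-1) = 33
σ = (1, 0, 3, 2): 10 + 19 + (-5) + (-8) = 16
σ = (1, 2, 0, 3): 10 + 4 + 14 + (-1) = 27
σ = (1, 2, 3, 0): 10 + 4 + (-5) + 14 = 23
σ = (1, 3, 0, 2): 10 + (-3) + 14 + (-8) = 13
σ = (1, 3, 2, 0): 10 + (-3) + 5 + 14 = 26
σ = (2, 0, 1, 3): (-3) + 19 + 6 + (-1) = 21
σ = (2, 0, 3, 1): (-3) + 19 + (-5) + 23 = 34
σ = (2, 1, 0, 3): (-3) + 2 + 14 + (-1) = 12
σ = (2, 1, 3, 0): (-3) + 2 + (-5) + 14 = 8
σ = (2, 3, 0, 1): (-3) + (-3) + 14 + 23 = 31
σ = (2, 3, 1, 0): (-3) + (-3) + 6 + 14 = 14
σ = (3, 0, 1, 2): 7 + 19 + 6 + (-8) = 24
σ = (3, 0, 2, 1): 7 + 19 + 5 + 23 = 54
σ = (3, 1, 0, 2): 7 + 2 + 14 + (-8) = 15
σ = (3, 1, 2, 0): 7 + 2 + 5 + 14 = 28
σ = (3, 2, 0, 1): 7 + 4 + 14 + 23 = 48
σ = (3, 2, 1, 0): 7 + 4 + 6 + 14 = 31
Optimal value attained by: σ = (3, 0, 2, 1).
Answer: det⊕(G) = 54; verdict: NONSINGULAR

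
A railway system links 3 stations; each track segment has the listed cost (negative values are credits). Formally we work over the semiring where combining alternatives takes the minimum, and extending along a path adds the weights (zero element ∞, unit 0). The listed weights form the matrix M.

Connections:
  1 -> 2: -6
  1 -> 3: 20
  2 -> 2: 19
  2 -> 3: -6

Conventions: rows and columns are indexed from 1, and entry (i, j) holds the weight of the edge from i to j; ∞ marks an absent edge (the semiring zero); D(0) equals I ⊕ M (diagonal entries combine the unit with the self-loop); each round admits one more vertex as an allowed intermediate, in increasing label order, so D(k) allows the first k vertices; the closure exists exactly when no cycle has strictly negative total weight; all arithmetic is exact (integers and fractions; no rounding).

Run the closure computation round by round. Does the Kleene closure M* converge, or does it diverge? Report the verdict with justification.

D(0):
  [0, -6, 20]
  [∞, 0, -6]
  [∞, ∞, 0]
D(1):
  [0, -6, 20]
  [∞, 0, -6]
  [∞, ∞, 0]
D(2):
  [0, -6, -12]
  [∞, 0, -6]
  [∞, ∞, 0]
D(3):
  [0, -6, -12]
  [∞, 0, -6]
  [∞, ∞, 0]
Key observation: every diagonal entry stays at the unit through all rounds, so no improving cycle exists.
Answer: CONVERGES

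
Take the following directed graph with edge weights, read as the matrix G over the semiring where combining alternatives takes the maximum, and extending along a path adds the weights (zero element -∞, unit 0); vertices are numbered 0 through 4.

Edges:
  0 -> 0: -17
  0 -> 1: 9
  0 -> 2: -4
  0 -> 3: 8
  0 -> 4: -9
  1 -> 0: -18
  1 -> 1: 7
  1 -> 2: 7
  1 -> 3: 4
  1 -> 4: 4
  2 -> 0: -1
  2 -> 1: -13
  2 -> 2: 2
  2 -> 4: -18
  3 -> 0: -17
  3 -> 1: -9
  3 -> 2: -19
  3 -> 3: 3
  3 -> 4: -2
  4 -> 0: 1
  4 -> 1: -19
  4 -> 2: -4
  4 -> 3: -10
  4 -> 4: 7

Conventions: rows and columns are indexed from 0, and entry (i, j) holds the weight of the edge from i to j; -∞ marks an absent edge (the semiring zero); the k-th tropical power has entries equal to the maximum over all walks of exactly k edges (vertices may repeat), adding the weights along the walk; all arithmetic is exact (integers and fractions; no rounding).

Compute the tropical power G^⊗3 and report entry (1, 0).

G^⊗2:
  [-5, 16, 16, 13, 13]
  [6, 14, 14, 11, 11]
  [1, 8, 4, 7, -9]
  [-1, -2, -2, 6, 5]
  [8, 10, 3, 9, 14]
G^⊗3:
  [15, 23, 23, 20, 20]
  [13, 21, 21, 18, 18]
  [3, 15, 15, 12, 12]
  [6, 8, 5, 9, 12]
  [15, 17, 17, 16, 21]
Key observation: the optimum is the walk 1->1->2->0, with weight 7 + 7 + (-1) = 13.
Optimal value attained by: walk 1->1->2->0.
Answer: (G^⊗3)[1][0] = 13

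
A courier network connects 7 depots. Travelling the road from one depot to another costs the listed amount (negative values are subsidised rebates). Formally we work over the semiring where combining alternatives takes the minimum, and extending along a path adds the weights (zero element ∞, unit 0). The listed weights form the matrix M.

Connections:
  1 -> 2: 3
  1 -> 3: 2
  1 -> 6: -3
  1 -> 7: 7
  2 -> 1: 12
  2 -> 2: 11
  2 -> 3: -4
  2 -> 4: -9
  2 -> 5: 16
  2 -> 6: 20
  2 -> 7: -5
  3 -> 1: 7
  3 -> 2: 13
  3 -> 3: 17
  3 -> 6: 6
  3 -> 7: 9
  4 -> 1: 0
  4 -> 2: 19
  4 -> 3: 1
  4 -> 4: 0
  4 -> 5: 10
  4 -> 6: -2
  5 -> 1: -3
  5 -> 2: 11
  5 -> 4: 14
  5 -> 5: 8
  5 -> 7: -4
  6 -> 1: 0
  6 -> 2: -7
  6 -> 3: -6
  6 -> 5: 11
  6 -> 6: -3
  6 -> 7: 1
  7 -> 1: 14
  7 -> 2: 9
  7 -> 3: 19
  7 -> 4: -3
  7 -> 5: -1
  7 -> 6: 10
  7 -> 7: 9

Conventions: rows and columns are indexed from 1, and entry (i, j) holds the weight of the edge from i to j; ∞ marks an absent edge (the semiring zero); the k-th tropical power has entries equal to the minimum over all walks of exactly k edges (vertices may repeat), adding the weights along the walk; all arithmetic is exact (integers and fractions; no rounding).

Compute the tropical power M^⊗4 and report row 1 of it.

M^⊗2:
  [-3, -10, -9, -6, 6, -6, -2]
  [-9, 4, -8, -9, -6, -11, 4]
  [6, -1, 0, 4, 8, 3, 7]
  [-2, -9, -8, 0, 9, -5, -1]
  [5, 0, -1, -7, -5, -6, 4]
  [-3, -10, -11, -16, 0, -6, -12]
  [-4, 3, -2, -3, 7, -5, -5]
M^⊗3:
  [-6, -13, -14, -19, -3, -9, -15]
  [-11, -18, -17, -9, 0, -14, -10]
  [3, -4, -5, -10, 6, 0, -6]
  [-5, -12, -13, -18, -2, -8, -14]
  [-8, -13, -12, -9, 3, -9, -9]
  [-16, -13, -15, -19, -13, -18, -15]
  [-5, -12, -11, -8, -6, -8, -4]
M^⊗4:
  [-19, -16, -18, -22, -16, -21, -18]
  [-14, -21, -22, -27, -11, -17, -23]
  [-10, -7, -9, -13, -7, -12, -9]
  [-18, -15, -17, -21, -15, -20, -17]
  [-9, -16, -17, -22, -10, -12, -18]
  [-19, -25, -24, -22, -16, -21, -18]
  [-9, -15, -16, -21, -5, -11, -17]
Answer: row 1 of M^⊗4 = [-19, -16, -18, -22, -16, -21, -18]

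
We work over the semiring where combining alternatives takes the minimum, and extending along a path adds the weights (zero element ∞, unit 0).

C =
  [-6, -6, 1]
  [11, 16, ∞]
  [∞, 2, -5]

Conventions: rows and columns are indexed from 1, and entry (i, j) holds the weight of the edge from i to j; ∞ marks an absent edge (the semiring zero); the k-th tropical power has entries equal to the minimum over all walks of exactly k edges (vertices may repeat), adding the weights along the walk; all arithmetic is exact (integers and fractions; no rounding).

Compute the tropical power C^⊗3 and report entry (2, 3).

C^⊗2:
  [-12, -12, -5]
  [5, 5, 12]
  [13, -3, -10]
C^⊗3:
  [-18, -18, -11]
  [-1, -1, 6]
  [7, -8, -15]
Key observation: the optimum is the walk 2->1->1->3, with weight 11 + (-6) + 1 = 6.
Optimal value attained by: walk 2->1->1->3.
Answer: (C^⊗3)[2][3] = 6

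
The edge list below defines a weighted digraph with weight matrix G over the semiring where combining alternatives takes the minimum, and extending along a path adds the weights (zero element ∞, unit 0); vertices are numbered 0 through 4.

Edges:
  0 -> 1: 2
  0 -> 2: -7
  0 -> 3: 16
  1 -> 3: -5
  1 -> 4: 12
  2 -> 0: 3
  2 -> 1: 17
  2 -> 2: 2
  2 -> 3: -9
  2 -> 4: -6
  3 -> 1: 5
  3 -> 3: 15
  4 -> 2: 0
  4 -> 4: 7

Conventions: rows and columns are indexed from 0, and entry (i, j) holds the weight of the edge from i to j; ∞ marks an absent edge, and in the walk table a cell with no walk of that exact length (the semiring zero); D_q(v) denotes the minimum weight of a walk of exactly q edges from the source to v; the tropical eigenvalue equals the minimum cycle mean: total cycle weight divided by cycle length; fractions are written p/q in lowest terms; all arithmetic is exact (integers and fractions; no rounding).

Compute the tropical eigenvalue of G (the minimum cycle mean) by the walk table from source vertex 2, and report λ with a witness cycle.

q=0: [∞, ∞, 0, ∞, ∞]
q=1: [3, 17, 2, -9, -6]
q=2: [5, -4, -6, -7, -4]
q=3: [-3, -2, -4, -15, -12]
q=4: [-1, -10, -12, -13, -10]
q=5: [-9, -8, -10, -21, -18]
Optimal cycle mean attained by: cycle 2->4->2, total (-6) + 0, length 2.
Answer: λ = -3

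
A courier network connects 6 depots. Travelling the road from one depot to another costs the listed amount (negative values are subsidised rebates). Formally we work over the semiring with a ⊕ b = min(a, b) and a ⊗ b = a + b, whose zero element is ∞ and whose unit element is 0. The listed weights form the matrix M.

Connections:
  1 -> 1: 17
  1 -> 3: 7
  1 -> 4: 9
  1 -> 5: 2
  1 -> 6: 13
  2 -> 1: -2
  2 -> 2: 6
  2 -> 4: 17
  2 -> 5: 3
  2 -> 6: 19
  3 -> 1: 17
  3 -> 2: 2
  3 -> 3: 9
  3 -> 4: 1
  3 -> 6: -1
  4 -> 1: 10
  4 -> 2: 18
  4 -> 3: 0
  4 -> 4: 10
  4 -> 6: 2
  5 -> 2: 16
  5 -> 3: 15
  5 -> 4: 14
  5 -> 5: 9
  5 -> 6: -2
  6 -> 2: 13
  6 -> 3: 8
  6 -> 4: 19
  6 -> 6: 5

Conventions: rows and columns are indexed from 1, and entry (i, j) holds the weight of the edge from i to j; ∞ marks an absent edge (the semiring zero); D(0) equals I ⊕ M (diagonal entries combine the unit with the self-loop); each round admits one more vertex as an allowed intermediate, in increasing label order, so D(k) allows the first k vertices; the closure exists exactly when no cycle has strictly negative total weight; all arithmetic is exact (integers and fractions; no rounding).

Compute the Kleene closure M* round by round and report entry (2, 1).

D(0):
  [0, ∞, 7, 9, 2, 13]
  [-2, 0, ∞, 17, 3, 19]
  [17, 2, 0, 1, ∞, -1]
  [10, 18, 0, 0, ∞, 2]
  [∞, 16, 15, 14, 0, -2]
  [∞, 13, 8, 19, ∞, 0]
D(1):
  [0, ∞, 7, 9, 2, 13]
  [-2, 0, 5, 7, 0, 11]
  [17, 2, 0, 1, 19, -1]
  [10, 18, 0, 0, 12, 2]
  [∞, 16, 15, 14, 0, -2]
  [∞, 13, 8, 19, ∞, 0]
D(2):
  [0, ∞, 7, 9, 2, 13]
  [-2, 0, 5, 7, 0, 11]
  [0, 2, 0, 1, 2, -1]
  [10, 18, 0, 0, 12, 2]
  [14, 16, 15, 14, 0, -2]
  [11, 13, 8, 19, 13, 0]
D(3):
  [0, 9, 7, 8, 2, 6]
  [-2, 0, 5, 6, 0, 4]
  [0, 2, 0, 1, 2, -1]
  [0, 2, 0, 0, 2, -1]
  [14, 16, 15, 14, 0, -2]
  [8, 10, 8, 9, 10, 0]
D(4):
  [0, 9, 7, 8, 2, 6]
  [-2, 0, 5, 6, 0, 4]
  [0, 2, 0, 1, 2, -1]
  [0, 2, 0, 0, 2, -1]
  [14, 16, 14, 14, 0, -2]
  [8, 10, 8, 9, 10, 0]
D(5):
  [0, 9, 7, 8, 2, 0]
  [-2, 0, 5, 6, 0, -2]
  [0, 2, 0, 1, 2, -1]
  [0, 2, 0, 0, 2, -1]
  [14, 16, 14, 14, 0, -2]
  [8, 10, 8, 9, 10, 0]
D(6):
  [0, 9, 7, 8, 2, 0]
  [-2, 0, 5, 6, 0, -2]
  [0, 2, 0, 1, 2, -1]
  [0, 2, 0, 0, 2, -1]
  [6, 8, 6, 7, 0, -2]
  [8, 10, 8, 9, 10, 0]
Answer: M*[2][1] = -2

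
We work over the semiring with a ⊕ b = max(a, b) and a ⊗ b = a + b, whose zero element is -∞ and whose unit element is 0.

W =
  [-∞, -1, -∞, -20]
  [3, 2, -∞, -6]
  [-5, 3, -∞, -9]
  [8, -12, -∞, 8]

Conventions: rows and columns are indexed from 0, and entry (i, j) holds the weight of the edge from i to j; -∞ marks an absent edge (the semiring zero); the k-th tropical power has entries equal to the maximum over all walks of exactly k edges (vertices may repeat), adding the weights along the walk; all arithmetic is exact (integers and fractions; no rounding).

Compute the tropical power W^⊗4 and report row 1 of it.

W^⊗2:
  [2, 1, -∞, -7]
  [5, 4, -∞, 2]
  [6, 5, -∞, -1]
  [16, 7, -∞, 16]
W^⊗3:
  [4, 3, -∞, 1]
  [10, 6, -∞, 10]
  [8, 7, -∞, 7]
  [24, 15, -∞, 24]
W^⊗4:
  [9, 5, -∞, 9]
  [18, 9, -∞, 18]
  [15, 9, -∞, 15]
  [32, 23, -∞, 32]
Answer: row 1 of W^⊗4 = [18, 9, -∞, 18]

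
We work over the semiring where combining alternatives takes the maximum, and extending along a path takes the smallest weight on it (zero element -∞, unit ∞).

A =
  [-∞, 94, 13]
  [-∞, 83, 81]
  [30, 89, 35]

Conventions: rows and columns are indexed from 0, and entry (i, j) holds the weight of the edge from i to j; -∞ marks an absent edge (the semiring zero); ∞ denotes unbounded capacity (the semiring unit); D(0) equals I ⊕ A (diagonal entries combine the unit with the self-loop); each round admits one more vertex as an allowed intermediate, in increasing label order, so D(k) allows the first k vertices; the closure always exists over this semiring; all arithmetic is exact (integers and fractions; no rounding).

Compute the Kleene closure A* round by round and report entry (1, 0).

D(0):
  [∞, 94, 13]
  [-∞, ∞, 81]
  [30, 89, ∞]
D(1):
  [∞, 94, 13]
  [-∞, ∞, 81]
  [30, 89, ∞]
D(2):
  [∞, 94, 81]
  [-∞, ∞, 81]
  [30, 89, ∞]
D(3):
  [∞, 94, 81]
  [30, ∞, 81]
  [30, 89, ∞]
Answer: A*[1][0] = 30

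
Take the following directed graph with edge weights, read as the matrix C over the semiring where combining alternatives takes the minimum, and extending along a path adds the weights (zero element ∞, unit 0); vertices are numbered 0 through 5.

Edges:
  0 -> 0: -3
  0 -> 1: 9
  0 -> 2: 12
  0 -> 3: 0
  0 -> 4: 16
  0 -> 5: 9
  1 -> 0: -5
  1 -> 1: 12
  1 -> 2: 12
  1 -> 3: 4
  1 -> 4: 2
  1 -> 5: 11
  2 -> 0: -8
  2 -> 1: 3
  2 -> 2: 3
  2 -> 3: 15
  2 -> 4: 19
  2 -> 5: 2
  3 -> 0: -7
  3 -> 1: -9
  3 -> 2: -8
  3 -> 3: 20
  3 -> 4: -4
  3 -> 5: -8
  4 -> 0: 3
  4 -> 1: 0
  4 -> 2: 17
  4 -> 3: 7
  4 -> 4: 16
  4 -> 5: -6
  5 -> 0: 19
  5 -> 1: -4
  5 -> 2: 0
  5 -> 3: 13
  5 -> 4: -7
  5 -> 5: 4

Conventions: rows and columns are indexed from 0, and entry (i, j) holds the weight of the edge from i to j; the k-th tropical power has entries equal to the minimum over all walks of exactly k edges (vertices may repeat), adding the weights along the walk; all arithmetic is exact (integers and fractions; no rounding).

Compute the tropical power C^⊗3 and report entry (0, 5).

C^⊗2:
  [-7, -9, -8, -3, -4, -8]
  [-8, -5, -4, -5, 0, -4]
  [-11, -2, 2, -8, -5, 1]
  [-16, -12, -8, -7, -15, -10]
  [-5, -10, -6, 3, -13, -2]
  [-9, -7, 3, 0, -3, -13]
C^⊗3:
  [-16, -12, -11, -7, -15, -11]
  [-12, -14, -13, -8, -11, -13]
  [-15, -17, -16, -11, -12, -16]
  [-19, -16, -15, -16, -17, -21]
  [-15, -13, -5, -6, -9, -19]
  [-12, -17, -13, -9, -20, -9]
Key observation: the optimum is the walk 0->0->3->5, with weight (-3) + 0 + (-8) = -11.
Optimal value attained by: walk 0->0->3->5.
Answer: (C^⊗3)[0][5] = -11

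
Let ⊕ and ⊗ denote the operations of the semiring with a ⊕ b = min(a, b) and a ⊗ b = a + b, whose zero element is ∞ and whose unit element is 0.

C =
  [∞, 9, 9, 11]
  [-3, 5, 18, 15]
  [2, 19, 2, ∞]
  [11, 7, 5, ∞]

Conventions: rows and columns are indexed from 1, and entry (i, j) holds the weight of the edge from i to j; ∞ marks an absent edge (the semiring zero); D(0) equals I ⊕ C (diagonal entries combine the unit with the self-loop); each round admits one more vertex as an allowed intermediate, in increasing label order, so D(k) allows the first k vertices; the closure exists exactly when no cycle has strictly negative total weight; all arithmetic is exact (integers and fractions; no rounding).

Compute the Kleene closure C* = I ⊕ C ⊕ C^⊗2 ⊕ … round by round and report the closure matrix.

D(0):
  [0, 9, 9, 11]
  [-3, 0, 18, 15]
  [2, 19, 0, ∞]
  [11, 7, 5, 0]
D(1):
  [0, 9, 9, 11]
  [-3, 0, 6, 8]
  [2, 11, 0, 13]
  [11, 7, 5, 0]
D(2):
  [0, 9, 9, 11]
  [-3, 0, 6, 8]
  [2, 11, 0, 13]
  [4, 7, 5, 0]
D(3):
  [0, 9, 9, 11]
  [-3, 0, 6, 8]
  [2, 11, 0, 13]
  [4, 7, 5, 0]
D(4):
  [0, 9, 9, 11]
  [-3, 0, 6, 8]
  [2, 11, 0, 13]
  [4, 7, 5, 0]
Answer: C* = [[0, 9, 9, 11], [-3, 0, 6, 8], [2, 11, 0, 13], [4, 7, 5, 0]]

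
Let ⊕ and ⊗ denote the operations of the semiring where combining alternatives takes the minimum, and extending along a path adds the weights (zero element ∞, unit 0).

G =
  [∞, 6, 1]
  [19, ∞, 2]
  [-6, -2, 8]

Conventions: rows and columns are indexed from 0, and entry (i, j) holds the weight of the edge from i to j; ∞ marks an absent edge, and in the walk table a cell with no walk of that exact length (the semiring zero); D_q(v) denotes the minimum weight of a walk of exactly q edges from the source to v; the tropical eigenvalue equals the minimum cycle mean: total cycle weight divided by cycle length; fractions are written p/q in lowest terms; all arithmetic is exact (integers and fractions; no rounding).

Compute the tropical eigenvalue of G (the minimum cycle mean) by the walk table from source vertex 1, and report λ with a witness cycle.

q=0: [∞, 0, ∞]
q=1: [19, ∞, 2]
q=2: [-4, 0, 10]
q=3: [4, 2, -3]
Optimal cycle mean attained by: cycle 0->2->0, total 1 + (-6), length 2.
Answer: λ = -5/2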